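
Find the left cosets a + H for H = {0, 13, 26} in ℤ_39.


H = {0, 13, 26}, |H| = 3
Number of cosets = |G|/|H| = 39/3 = 13
0 + H = {0, 13, 26}
1 + H = {1, 14, 27}
2 + H = {2, 15, 28}
3 + H = {3, 16, 29}
4 + H = {4, 17, 30}
5 + H = {5, 18, 31}
6 + H = {6, 19, 32}
7 + H = {7, 20, 33}
8 + H = {8, 21, 34}
9 + H = {9, 22, 35}
10 + H = {10, 23, 36}
11 + H = {11, 24, 37}
12 + H = {12, 25, 38}

Cosets: 0+H={0,13,26}; 1+H={1,14,27}; 2+H={2,15,28}; 3+H={3,16,29}; 4+H={4,17,30}; 5+H={5,18,31}; 6+H={6,19,32}; 7+H={7,20,33}; 8+H={8,21,34}; 9+H={9,22,35}; 10+H={10,23,36}; 11+H={11,24,37}; 12+H={12,25,38}


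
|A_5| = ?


|A_n| = n!/2 (even permutations)
|A_5| = 5!/2 = 120/2 = 60

|A_5| = 60


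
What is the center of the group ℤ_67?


Z(G) = {g ∈ G | gx = xg for all x ∈ G}
ℤ_67 is abelian, so Z(G) = G

Z(ℤ_67) = ℤ_67


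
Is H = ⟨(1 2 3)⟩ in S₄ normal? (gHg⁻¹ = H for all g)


H = ⟨(1 2 3)⟩ in S₄
(1 4)(1 2 3)(1 4)⁻¹ = (4 2 3) ∉ ⟨(1 2 3)⟩

No, not a normal subgroup


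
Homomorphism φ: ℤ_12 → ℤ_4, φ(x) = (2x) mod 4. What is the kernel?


Kernel = preimage of identity
ker(φ) = {x ∈ ℤ_12 : 2x ≡ 0 (mod 4)}. Since 4 | 12, φ is well-defined. The kernel is the cyclic subgroup ⟨2⟩ of ℤ_12 (order 6), i.e. {0, 2, 4, 6, 8, 10}

ker(φ) = {0, 2, 4, 6, 8, 10}


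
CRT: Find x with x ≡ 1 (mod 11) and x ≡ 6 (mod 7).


m₁ = 11, m₂ = 7, gcd = 1, so CRT applies. M = m₁·m₂ = 77
Let M₁ = M/m₁ = 7, M₂ = M/m₂ = 11
Find y₁ ≡ M₁⁻¹ (mod m₁): 7⁻¹ ≡ 8 (mod 11)
Find y₂ ≡ M₂⁻¹ (mod m₂): 11⁻¹ ≡ 2 (mod 7)
x = a₁·M₁·y₁ + a₂·M₂·y₂ = 1·7·8 + 6·11·2 = 188
Reduce mod 77: x ≡ 34
Check: 34 mod 11 = 1 ✓, 34 mod 7 = 6 ✓

x ≡ 34 (mod 77)


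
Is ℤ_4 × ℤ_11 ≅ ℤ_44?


Comparing ℤ_4 × ℤ_11 and ℤ_44:
gcd(4,11) = 1, so ℤ_4 × ℤ_11 ≅ ℤ_44 (CRT)

Yes, ℤ_4 × ℤ_11 ≅ ℤ_44


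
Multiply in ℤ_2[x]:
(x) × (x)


Expand and collect like terms; reduce coefficients mod 2:
x^0: 0·0 = 0 ≡ 0 (mod 2)
x^1: 0·1 + 1·0 = 0 ≡ 0 (mod 2)
x^2: 1·1 = 1 ≡ 1 (mod 2)
Result: x^2

f · g = x^2


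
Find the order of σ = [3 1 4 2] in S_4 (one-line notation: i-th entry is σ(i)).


Cycle decomposition: (1 3 4 2)
Cycle lengths: 4
Order = lcm(4) = 4

ord(σ) = 4


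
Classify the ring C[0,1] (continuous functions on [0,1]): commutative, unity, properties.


pointwise +,× is commutative with unity (constant 1); but bump functions with disjoint support multiply to 0 — zero divisors, so not an integral domain
Commutative: Yes
Integral domain: No
Has unity: Yes

C[0,1] (continuous functions on [0,1]): Commutative=Yes, Unity=Yes


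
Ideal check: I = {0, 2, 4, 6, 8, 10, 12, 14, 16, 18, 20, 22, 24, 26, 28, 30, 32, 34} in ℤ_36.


Check ideal conditions for I = {0, 2, 4, 6, 8, 10, 12, 14, 16, 18, 20, 22, 24, 26, 28, 30, 32, 34} in ℤ_36:
(1) I is an additive subgroup? Yes
(2) For r ∈ ℤ_36 and a ∈ I: r·a ∈ I? Yes

Yes, I is an ideal of ℤ_36


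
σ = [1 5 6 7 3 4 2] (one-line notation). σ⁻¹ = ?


To find σ⁻¹, swap domain and range:
σ(1) = 1 → σ⁻¹(1) = 1
σ(2) = 5 → σ⁻¹(5) = 2
σ(3) = 6 → σ⁻¹(6) = 3
σ(4) = 7 → σ⁻¹(7) = 4
σ(5) = 3 → σ⁻¹(3) = 5
σ(6) = 4 → σ⁻¹(4) = 6
σ(7) = 2 → σ⁻¹(2) = 7

σ⁻¹ = [1 7 5 6 2 3 4]


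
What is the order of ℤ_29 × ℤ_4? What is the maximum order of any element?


|ℤ_29 × ℤ_4| = 29 × 4 = 116
Max element order = lcm(29,4) = 116
Cyclic? Yes (gcd=1)

|ℤ_29×ℤ_4| = 116, max element order = 116


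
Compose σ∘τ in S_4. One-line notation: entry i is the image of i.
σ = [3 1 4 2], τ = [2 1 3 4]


σ∘τ: apply τ first, then σ
1 →τ 2 →σ 1
2 →τ 1 →σ 3
3 →τ 3 →σ 4
4 →τ 4 →σ 2

σ∘τ = [1 3 4 2]


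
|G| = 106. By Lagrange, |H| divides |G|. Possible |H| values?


Lagrange's theorem: |H| divides |G|
|G| = 106
Divisors of 106: 1, 2, 53, 106

Possible subgroup orders: {1, 2, 53, 106}


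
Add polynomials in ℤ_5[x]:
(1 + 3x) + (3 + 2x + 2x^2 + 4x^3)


Add coefficients mod 5:
x^0: 1 + 3 = 4 (mod 5)
x^1: 3 + 2 = 0 (mod 5)
x^2: 0 + 2 = 2 (mod 5)
x^3: 0 + 4 = 4 (mod 5)
Result: 4 + 2x^2 + 4x^3

f + g = 4 + 2x^2 + 4x^3


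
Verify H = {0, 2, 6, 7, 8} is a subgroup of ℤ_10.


Subgroup test for H = {0, 2, 6, 7, 8} in (ℤ_10, +):
(1) 0 ∈ H? Yes
(2) Closure: for all a,b ∈ H, (a+b) mod 10 ∈ H? No  [counterexample: 2 + 2 = 4 ∉ H]
(3) Inverses: for all a ∈ H, -a mod 10 ∈ H? No

No, H is not a subgroup of ℤ_10


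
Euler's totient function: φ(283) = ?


Factor n: 283 = 283
φ(n) = n · ∏(1 - 1/p) over distinct primes p | n
φ(283) = 283 · (1 - 1/283) = 282

φ(283) = 282


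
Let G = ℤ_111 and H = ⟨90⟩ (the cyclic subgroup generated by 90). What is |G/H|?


|⟨90⟩| = n / gcd(90, 111) = 111 / 3 = 37
H is normal (ℤ_111 is abelian).
|G/H| = |G| / |H| = 111 / 37 = 3

|G/H| = 3


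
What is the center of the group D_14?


Z(G) = {g ∈ G | gx = xg for all x ∈ G}
For even n, Z(D_n) = {e, r^(n/2)}: the 180° rotation r^7 commutes with every reflection and rotation

Z(D_14) = {e, r^7}


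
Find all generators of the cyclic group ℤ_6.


g generates ℤ_n iff gcd(g,n) = 1
Checking each g ∈ {1,...,5}:
gcd(1,6) = 1
gcd(2,6) = 2
gcd(3,6) = 3
gcd(4,6) = 2
gcd(5,6) = 1
Generators: {1, 5}
Number of generators = φ(6) = 2

Generators of ℤ_6 = {1, 5}


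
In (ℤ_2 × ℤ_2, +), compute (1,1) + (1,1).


Operation: componentwise addition mod (2, 2)
(1,1) + (1,1) = ((a₁+b₁) mod 2, (a₂+b₂) mod 2) with a = (1,1), b = (1,1)

(1,1) + (1,1) = (0,0)


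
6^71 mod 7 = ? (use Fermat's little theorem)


Fermat's little theorem: if p is prime and gcd(a,p)=1, then a^(p-1) ≡ 1 (mod p)
p = 7 is prime, gcd(6,7) = 1
Reduce exponent: 71 mod 6 = 5
So 6^71 ≡ 6^5 (mod 7)
6^5 mod 7 = 6

6^71 ≡ 6 (mod 7)


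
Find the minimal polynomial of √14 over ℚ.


√14 satisfies x² - 14 = 0, irreducible over ℚ since 14 is squarefree

Minimal polynomial: x² - 14


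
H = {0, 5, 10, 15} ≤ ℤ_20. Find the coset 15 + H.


15 + H = {15 + h (mod 20) : h ∈ H}
15+0=15, 15+5=0, 15+10=5, 15+15=10
15 + H = {0, 5, 10, 15} = 0 + H

15 + H = {0, 5, 10, 15}


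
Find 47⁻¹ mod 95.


Use the extended Euclidean algorithm to write 1 = 47·s + 95·t; then s mod 95 is the inverse.
Euclidean algorithm:
  47 = 0·95 + 47
  95 = 2·47 + 1
  47 = 47·1 + 0
gcd(47,95) = 1
Back-substitution gives: 47·(-2) + 95·(1) = 1
So 47⁻¹ ≡ -2 ≡ 93 (mod 95)
Check: 47 × 93 = 4371 ≡ 1 (mod 95) ✓

47⁻¹ ≡ 93 (mod 95)


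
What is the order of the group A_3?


|A_n| = n!/2 (even permutations)
|A_3| = 3!/2 = 6/2 = 3

|A_3| = 3


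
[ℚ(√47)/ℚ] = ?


√47 has minimal polynomial x² - 47 (irreducible over ℚ since 47 is squarefree)

[ℚ(√47)/ℚ] = 2


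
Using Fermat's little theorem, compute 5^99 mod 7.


Fermat's little theorem: if p is prime and gcd(a,p)=1, then a^(p-1) ≡ 1 (mod p)
p = 7 is prime, gcd(5,7) = 1
Reduce exponent: 99 mod 6 = 3
So 5^99 ≡ 5^3 (mod 7)
5^3 mod 7 = 6

5^99 ≡ 6 (mod 7)


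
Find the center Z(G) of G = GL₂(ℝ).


Z(G) = {g ∈ G | gx = xg for all x ∈ G}
Only scalar multiples of the identity commute with all invertible matrices

Z(GL₂(ℝ)) = {aI : a ∈ ℝ, a ≠ 0}


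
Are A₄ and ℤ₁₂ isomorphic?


Comparing A₄ and ℤ₁₂:
A₄ is non-abelian, ℤ₁₂ is abelian

No, A₄ ≇ ℤ₁₂


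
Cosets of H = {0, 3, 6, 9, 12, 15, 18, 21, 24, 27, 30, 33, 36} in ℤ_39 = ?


H = {0, 3, 6, 9, 12, 15, 18, 21, 24, 27, 30, 33, 36}, |H| = 13
Number of cosets = |G|/|H| = 39/13 = 3
0 + H = {0, 3, 6, 9, 12, 15, 18, 21, 24, 27, 30, 33, 36}
1 + H = {1, 4, 7, 10, 13, 16, 19, 22, 25, 28, 31, 34, 37}
2 + H = {2, 5, 8, 11, 14, 17, 20, 23, 26, 29, 32, 35, 38}

Cosets: 0+H={0,3,6,9,12,15,18,21,24,27,30,33,36}; 1+H={1,4,7,10,13,16,19,22,25,28,31,34,37}; 2+H={2,5,8,11,14,17,20,23,26,29,32,35,38}


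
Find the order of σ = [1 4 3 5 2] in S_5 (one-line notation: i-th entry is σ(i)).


Cycle decomposition: (2 4 5)
Cycle lengths: 3
Order = lcm(3) = 3

ord(σ) = 3


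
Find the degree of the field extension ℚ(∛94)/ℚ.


∛94 has minimal polynomial x³ - 94 (irreducible over ℚ since 94 is not a perfect cube)

[ℚ(∛94)/ℚ] = 3


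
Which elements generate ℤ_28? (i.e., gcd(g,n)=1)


g generates ℤ_n iff gcd(g,n) = 1
Prime factors of 28: 2, 7
Generators are g ∈ {1,...,27} not divisible by any of these primes.
Generators: {1, 3, 5, 9, 11, 13, 15, 17, 19, 23, 25, 27}
Number of generators = φ(28) = 12

Generators of ℤ_28 = {1, 3, 5, 9, 11, 13, 15, 17, 19, 23, 25, 27}


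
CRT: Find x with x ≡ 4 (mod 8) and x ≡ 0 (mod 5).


m₁ = 8, m₂ = 5, gcd = 1, so CRT applies. M = m₁·m₂ = 40
Let M₁ = M/m₁ = 5, M₂ = M/m₂ = 8
Find y₁ ≡ M₁⁻¹ (mod m₁): 5⁻¹ ≡ 5 (mod 8)
Find y₂ ≡ M₂⁻¹ (mod m₂): 8⁻¹ ≡ 2 (mod 5)
x = a₁·M₁·y₁ + a₂·M₂·y₂ = 4·5·5 + 0·8·2 = 100
Reduce mod 40: x ≡ 20
Check: 20 mod 8 = 4 ✓, 20 mod 5 = 0 ✓

x ≡ 20 (mod 40)


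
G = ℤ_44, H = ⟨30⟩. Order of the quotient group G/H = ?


|⟨30⟩| = n / gcd(30, 44) = 44 / 2 = 22
H is normal (ℤ_44 is abelian).
|G/H| = |G| / |H| = 44 / 22 = 2

|G/H| = 2


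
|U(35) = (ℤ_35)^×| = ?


U(n) is the group of units mod n; |U(n)| = φ(n)
|U(35)| = φ(35) = 24

|U(35) = (ℤ_35)^×| = 24


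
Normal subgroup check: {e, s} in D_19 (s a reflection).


H = {e, s} in D_19 (s a reflection)
r·s·r⁻¹ = sr⁻² ≠ s for n ≥ 3, so {e, s} is not closed under conjugation

No, not a normal subgroup


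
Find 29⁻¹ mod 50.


Use the extended Euclidean algorithm to write 1 = 29·s + 50·t; then s mod 50 is the inverse.
Euclidean algorithm:
  29 = 0·50 + 29
  50 = 1·29 + 21
  29 = 1·21 + 8
  21 = 2·8 + 5
  8 = 1·5 + 3
  5 = 1·3 + 2
  3 = 1·2 + 1
  2 = 2·1 + 0
gcd(29,50) = 1
Back-substitution gives: 29·(19) + 50·(-11) = 1
So 29⁻¹ ≡ 19 ≡ 19 (mod 50)
Check: 29 × 19 = 551 ≡ 1 (mod 50) ✓

29⁻¹ ≡ 19 (mod 50)


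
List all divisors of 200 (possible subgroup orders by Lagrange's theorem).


Lagrange's theorem: |H| divides |G|
|G| = 200
Divisors of 200: 1, 2, 4, 5, 8, 10, 20, 25, 40, 50, 100, 200

Possible subgroup orders: {1, 2, 4, 5, 8, 10, 20, 25, 40, 50, 100, 200}


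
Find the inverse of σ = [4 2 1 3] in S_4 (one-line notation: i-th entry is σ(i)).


To find σ⁻¹, swap domain and range:
σ(1) = 4 → σ⁻¹(4) = 1
σ(2) = 2 → σ⁻¹(2) = 2
σ(3) = 1 → σ⁻¹(1) = 3
σ(4) = 3 → σ⁻¹(3) = 4

σ⁻¹ = [3 2 4 1]


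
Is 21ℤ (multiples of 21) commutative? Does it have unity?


21ℤ is a commutative ring under +,× but has no multiplicative identity (1 ∉ 21ℤ); it has no zero divisors, but without unity it is not an integral domain
Commutative: Yes
Integral domain: No
Has unity: No

21ℤ (multiples of 21): Commutative=Yes, Unity=No


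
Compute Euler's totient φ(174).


Factor n: 174 = 2 × 3 × 29
φ(n) = n · ∏(1 - 1/p) over distinct primes p | n
φ(174) = 174 · (1 - 1/2) · (1 - 1/3) · (1 - 1/29) = 56

φ(174) = 56


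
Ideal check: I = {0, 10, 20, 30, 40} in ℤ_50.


Check ideal conditions for I = {0, 10, 20, 30, 40} in ℤ_50:
(1) I is an additive subgroup? Yes
(2) For r ∈ ℤ_50 and a ∈ I: r·a ∈ I? Yes

Yes, I is an ideal of ℤ_50


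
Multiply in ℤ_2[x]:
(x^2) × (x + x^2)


Expand and collect like terms; reduce coefficients mod 2:
x^0: 0·0 = 0 ≡ 0 (mod 2)
x^1: 0·1 + 0·0 = 0 ≡ 0 (mod 2)
x^2: 0·1 + 0·1 + 1·0 = 0 ≡ 0 (mod 2)
x^3: 0·1 + 1·1 = 1 ≡ 1 (mod 2)
x^4: 1·1 = 1 ≡ 1 (mod 2)
Result: x^3 + x^4

f · g = x^3 + x^4


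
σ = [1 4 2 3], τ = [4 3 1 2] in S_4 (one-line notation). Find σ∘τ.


σ∘τ: apply τ first, then σ
1 →τ 4 →σ 3
2 →τ 3 →σ 2
3 →τ 1 →σ 1
4 →τ 2 →σ 4

σ∘τ = [3 2 1 4]


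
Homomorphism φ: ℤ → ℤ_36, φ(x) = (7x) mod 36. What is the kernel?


Kernel = preimage of identity
ker(φ) = {x ∈ ℤ : 7x ≡ 0 (mod 36)}. gcd(7,36) = 1, so 7x ≡ 0 (mod 36) ⟺ x ≡ 0 (mod 36/1 = 36). Hence ker(φ) = 36ℤ

ker(φ) = 36ℤ


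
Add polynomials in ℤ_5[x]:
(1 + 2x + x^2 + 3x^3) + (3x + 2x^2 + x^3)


Add coefficients mod 5:
x^0: 1 + 0 = 1 (mod 5)
x^1: 2 + 3 = 0 (mod 5)
x^2: 1 + 2 = 3 (mod 5)
x^3: 3 + 1 = 4 (mod 5)
Result: 1 + 3x^2 + 4x^3

f + g = 1 + 3x^2 + 4x^3


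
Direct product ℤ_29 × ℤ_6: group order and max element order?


|ℤ_29 × ℤ_6| = 29 × 6 = 174
Max element order = lcm(29,6) = 174
Cyclic? Yes (gcd=1)

|ℤ_29×ℤ_6| = 174, max element order = 174


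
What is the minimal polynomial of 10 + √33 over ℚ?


Let α = 10 + √33. Then α - 10 = √33, so (α - 10)² = 33, giving α² - 20α + 67 = 0. Degree 2 and α ∉ ℚ, so this is the minimal polynomial.

Minimal polynomial: x² - 20x + 67


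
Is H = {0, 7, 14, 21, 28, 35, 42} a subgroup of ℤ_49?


Subgroup test for H = {0, 7, 14, 21, 28, 35, 42} in (ℤ_49, +):
(1) 0 ∈ H? Yes
(2) Closure: for all a,b ∈ H, (a+b) mod 49 ∈ H? Yes
(3) Inverses: for all a ∈ H, -a mod 49 ∈ H? Yes

Yes, H is a subgroup of ℤ_49


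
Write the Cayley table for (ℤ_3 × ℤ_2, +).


Elements: {(0,0), (0,1), (1,0), (1,1), (2,0), (2,1)}
Operation: componentwise addition mod (3, 2)
Entry (a, b) = ((a₁+b₁) mod 3, (a₂+b₂) mod 2)

Cayley table:
      | (0,0) | (0,1) | (1,0) | (1,1) | (2,0) | (2,1)
(0,0) | (0,0) | (0,1) | (1,0) | (1,1) | (2,0) | (2,1)
(0,1) | (0,1) | (0,0) | (1,1) | (1,0) | (2,1) | (2,0)
(1,0) | (1,0) | (1,1) | (2,0) | (2,1) | (0,0) | (0,1)
(1,1) | (1,1) | (1,0) | (2,1) | (2,0) | (0,1) | (0,0)
(2,0) | (2,0) | (2,1) | (0,0) | (0,1) | (1,0) | (1,1)
(2,1) | (2,1) | (2,0) | (0,1) | (0,0) | (1,1) | (1,0)


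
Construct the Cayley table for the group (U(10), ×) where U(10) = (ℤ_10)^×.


Elements: {1, 3, 7, 9}
Operation: multiplication mod 10
Entry (a, b) = (a × b) mod 10

Cayley table:
  | 1 | 3 | 7 | 9
1 | 1 | 3 | 7 | 9
3 | 3 | 9 | 1 | 7
7 | 7 | 1 | 9 | 3
9 | 9 | 7 | 3 | 1


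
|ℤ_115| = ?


ℤ_n has n elements.

|ℤ_115| = 115


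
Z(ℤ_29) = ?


Z(G) = {g ∈ G | gx = xg for all x ∈ G}
ℤ_29 is abelian, so Z(G) = G

Z(ℤ_29) = ℤ_29


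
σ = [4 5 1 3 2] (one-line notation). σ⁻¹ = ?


To find σ⁻¹, swap domain and range:
σ(1) = 4 → σ⁻¹(4) = 1
σ(2) = 5 → σ⁻¹(5) = 2
σ(3) = 1 → σ⁻¹(1) = 3
σ(4) = 3 → σ⁻¹(3) = 4
σ(5) = 2 → σ⁻¹(2) = 5

σ⁻¹ = [3 5 4 1 2]


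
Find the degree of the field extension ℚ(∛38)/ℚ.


∛38 has minimal polynomial x³ - 38 (irreducible over ℚ since 38 is not a perfect cube)

[ℚ(∛38)/ℚ] = 3


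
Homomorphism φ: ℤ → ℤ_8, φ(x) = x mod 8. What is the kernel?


Kernel = preimage of identity
ker(φ) = {x ∈ ℤ : x ≡ 0 (mod 8)} = 8ℤ = {0, ±8, ±16, ...}

ker(φ) = 8ℤ


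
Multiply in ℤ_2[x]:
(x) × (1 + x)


Expand and collect like terms; reduce coefficients mod 2:
x^0: 0·1 = 0 ≡ 0 (mod 2)
x^1: 0·1 + 1·1 = 1 ≡ 1 (mod 2)
x^2: 1·1 = 1 ≡ 1 (mod 2)
Result: x + x^2

f · g = x + x^2


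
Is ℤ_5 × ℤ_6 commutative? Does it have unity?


Direct product ring; commutative with unity (1,1); but (1,0)·(0,1) = (0,0) gives zero divisors, so not an integral domain
Commutative: Yes
Integral domain: No
Has unity: Yes

ℤ_5 × ℤ_6: Commutative=Yes, Unity=Yes


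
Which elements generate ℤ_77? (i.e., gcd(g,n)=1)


g generates ℤ_n iff gcd(g,n) = 1
Prime factors of 77: 7, 11
Generators are g ∈ {1,...,76} not divisible by any of these primes.
Generators: {1, 2, 3, 4, 5, 6, 8, 9, 10, 12, 13, 15, 16, 17, 18, 19, 20, 23, 24, 25, 26, 27, 29, 30, 31, 32, 34, 36, 37, 38, 39, 40, 41, 43, 45, 46, 47, 48, 50, 51, 52, 53, 54, 57, 58, 59, 60, 61, 62, 64, 65, 67, 68, 69, 71, 72, 73, 74, 75, 76}
Number of generators = φ(77) = 60

Generators of ℤ_77 = {1, 2, 3, 4, 5, 6, 8, 9, 10, 12, 13, 15, 16, 17, 18, 19, 20, 23, 24, 25, 26, 27, 29, 30, 31, 32, 34, 36, 37, 38, 39, 40, 41, 43, 45, 46, 47, 48, 50, 51, 52, 53, 54, 57, 58, 59, 60, 61, 62, 64, 65, 67, 68, 69, 71, 72, 73, 74, 75, 76}


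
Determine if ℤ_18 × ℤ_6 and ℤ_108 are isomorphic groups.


Comparing ℤ_18 × ℤ_6 and ℤ_108:
gcd(18,6) = 6 ≠ 1. Max element order in ℤ_18×ℤ_6 is lcm(18,6) = 18 < 108, so it has no element of order 108

No, ℤ_18 × ℤ_6 ≇ ℤ_108


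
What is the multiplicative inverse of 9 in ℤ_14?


Use the extended Euclidean algorithm to write 1 = 9·s + 14·t; then s mod 14 is the inverse.
Euclidean algorithm:
  9 = 0·14 + 9
  14 = 1·9 + 5
  9 = 1·5 + 4
  5 = 1·4 + 1
  4 = 4·1 + 0
gcd(9,14) = 1
Back-substitution gives: 9·(-3) + 14·(2) = 1
So 9⁻¹ ≡ -3 ≡ 11 (mod 14)
Check: 9 × 11 = 99 ≡ 1 (mod 14) ✓

9⁻¹ ≡ 11 (mod 14)


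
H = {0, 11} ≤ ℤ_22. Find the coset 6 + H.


6 + H = {6 + h (mod 22) : h ∈ H}
6+0=6, 6+11=17

6 + H = {6, 17}


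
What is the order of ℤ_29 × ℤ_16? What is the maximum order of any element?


|ℤ_29 × ℤ_16| = 29 × 16 = 464
Max element order = lcm(29,16) = 464
Cyclic? Yes (gcd=1)

|ℤ_29×ℤ_16| = 464, max element order = 464


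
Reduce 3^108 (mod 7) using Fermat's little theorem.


Fermat's little theorem: if p is prime and gcd(a,p)=1, then a^(p-1) ≡ 1 (mod p)
p = 7 is prime, gcd(3,7) = 1
Reduce exponent: 108 mod 6 = 0
So 3^108 ≡ 3^0 (mod 7)
3^0 = 1

3^108 ≡ 1 (mod 7)


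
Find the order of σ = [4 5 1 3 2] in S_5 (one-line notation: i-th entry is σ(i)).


Cycle decomposition: (1 4 3) (2 5)
Cycle lengths: 3, 2
Order = lcm(3, 2) = 6

ord(σ) = 6


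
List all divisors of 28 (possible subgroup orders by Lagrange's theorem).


Lagrange's theorem: |H| divides |G|
|G| = 28
Divisors of 28: 1, 2, 4, 7, 14, 28

Possible subgroup orders: {1, 2, 4, 7, 14, 28}


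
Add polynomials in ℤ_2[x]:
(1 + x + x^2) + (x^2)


Add coefficients mod 2:
x^0: 1 + 0 = 1 (mod 2)
x^1: 1 + 0 = 1 (mod 2)
x^2: 1 + 1 = 0 (mod 2)
Result: 1 + x

f + g = 1 + x


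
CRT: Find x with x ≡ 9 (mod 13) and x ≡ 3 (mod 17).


m₁ = 13, m₂ = 17, gcd = 1, so CRT applies. M = m₁·m₂ = 221
Let M₁ = M/m₁ = 17, M₂ = M/m₂ = 13
Find y₁ ≡ M₁⁻¹ (mod m₁): 17⁻¹ ≡ 10 (mod 13)
Find y₂ ≡ M₂⁻¹ (mod m₂): 13⁻¹ ≡ 4 (mod 17)
x = a₁·M₁·y₁ + a₂·M₂·y₂ = 9·17·10 + 3·13·4 = 1686
Reduce mod 221: x ≡ 139
Check: 139 mod 13 = 9 ✓, 139 mod 17 = 3 ✓

x ≡ 139 (mod 221)


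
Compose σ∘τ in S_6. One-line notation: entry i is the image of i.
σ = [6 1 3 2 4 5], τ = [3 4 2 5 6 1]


σ∘τ: apply τ first, then σ
1 →τ 3 →σ 3
2 →τ 4 →σ 2
3 →τ 2 →σ 1
4 →τ 5 →σ 4
5 →τ 6 →σ 5
6 →τ 1 →σ 6

σ∘τ = [3 2 1 4 5 6]


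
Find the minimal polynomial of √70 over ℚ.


√70 satisfies x² - 70 = 0, irreducible over ℚ since 70 is squarefree

Minimal polynomial: x² - 70


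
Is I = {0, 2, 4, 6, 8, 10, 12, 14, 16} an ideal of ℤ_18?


Check ideal conditions for I = {0, 2, 4, 6, 8, 10, 12, 14, 16} in ℤ_18:
(1) I is an additive subgroup? Yes
(2) For r ∈ ℤ_18 and a ∈ I: r·a ∈ I? Yes

Yes, I is an ideal of ℤ_18


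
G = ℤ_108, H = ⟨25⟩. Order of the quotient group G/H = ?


|⟨25⟩| = n / gcd(25, 108) = 108 / 1 = 108
H is normal (ℤ_108 is abelian).
|G/H| = |G| / |H| = 108 / 108 = 1

|G/H| = 1


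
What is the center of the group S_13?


Z(G) = {g ∈ G | gx = xg for all x ∈ G}
S_n is non-abelian for n ≥ 3; Z(S_13) is trivial

Z(S_13) = {e}


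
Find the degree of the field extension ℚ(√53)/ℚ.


√53 has minimal polynomial x² - 53 (irreducible over ℚ since 53 is squarefree)

[ℚ(√53)/ℚ] = 2


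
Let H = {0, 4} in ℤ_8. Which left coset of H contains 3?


3 + H = {3 + h (mod 8) : h ∈ H}
3+0=3, 3+4=7

3 + H = {3, 7}


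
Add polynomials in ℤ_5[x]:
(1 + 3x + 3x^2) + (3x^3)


Add coefficients mod 5:
x^0: 1 + 0 = 1 (mod 5)
x^1: 3 + 0 = 3 (mod 5)
x^2: 3 + 0 = 3 (mod 5)
x^3: 0 + 3 = 3 (mod 5)
Result: 1 + 3x + 3x^2 + 3x^3

f + g = 1 + 3x + 3x^2 + 3x^3


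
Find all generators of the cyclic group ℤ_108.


g generates ℤ_n iff gcd(g,n) = 1
Prime factors of 108: 2, 3
Generators are g ∈ {1,...,107} not divisible by any of these primes.
Generators: {1, 5, 7, 11, 13, 17, 19, 23, 25, 29, 31, 35, 37, 41, 43, 47, 49, 53, 55, 59, 61, 65, 67, 71, 73, 77, 79, 83, 85, 89, 91, 95, 97, 101, 103, 107}
Number of generators = φ(108) = 36

Generators of ℤ_108 = {1, 5, 7, 11, 13, 17, 19, 23, 25, 29, 31, 35, 37, 41, 43, 47, 49, 53, 55, 59, 61, 65, 67, 71, 73, 77, 79, 83, 85, 89, 91, 95, 97, 101, 103, 107}


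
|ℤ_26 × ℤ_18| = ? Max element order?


|ℤ_26 × ℤ_18| = 26 × 18 = 468
Max element order = lcm(26,18) = 234
Cyclic? No (gcd=2)

|ℤ_26×ℤ_18| = 468, max element order = 234


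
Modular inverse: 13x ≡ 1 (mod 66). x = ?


Use the extended Euclidean algorithm to write 1 = 13·s + 66·t; then s mod 66 is the inverse.
Euclidean algorithm:
  13 = 0·66 + 13
  66 = 5·13 + 1
  13 = 13·1 + 0
gcd(13,66) = 1
Back-substitution gives: 13·(-5) + 66·(1) = 1
So 13⁻¹ ≡ -5 ≡ 61 (mod 66)
Check: 13 × 61 = 793 ≡ 1 (mod 66) ✓

13⁻¹ ≡ 61 (mod 66)


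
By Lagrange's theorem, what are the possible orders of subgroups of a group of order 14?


Lagrange's theorem: |H| divides |G|
|G| = 14
Divisors of 14: 1, 2, 7, 14

Possible subgroup orders: {1, 2, 7, 14}


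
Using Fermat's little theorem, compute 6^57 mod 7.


Fermat's little theorem: if p is prime and gcd(a,p)=1, then a^(p-1) ≡ 1 (mod p)
p = 7 is prime, gcd(6,7) = 1
Reduce exponent: 57 mod 6 = 3
So 6^57 ≡ 6^3 (mod 7)
6^3 mod 7 = 6

6^57 ≡ 6 (mod 7)


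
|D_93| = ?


|D_n| = 2n (n rotations and n reflections)
|D_93| = 2×93 = 186

|D_93| = 186


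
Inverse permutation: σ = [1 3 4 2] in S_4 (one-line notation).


To find σ⁻¹, swap domain and range:
σ(1) = 1 → σ⁻¹(1) = 1
σ(2) = 3 → σ⁻¹(3) = 2
σ(3) = 4 → σ⁻¹(4) = 3
σ(4) = 2 → σ⁻¹(2) = 4

σ⁻¹ = [1 4 2 3]


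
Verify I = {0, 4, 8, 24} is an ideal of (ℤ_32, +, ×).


Check ideal conditions for I = {0, 4, 8, 24} in ℤ_32:
(1) I is an additive subgroup? No
(2) For r ∈ ℤ_32 and a ∈ I: r·a ∈ I? No  [counterexample: r=2, a=8, r·a mod 32 = 16 ∉ I]

No, I is not an ideal of ℤ_32


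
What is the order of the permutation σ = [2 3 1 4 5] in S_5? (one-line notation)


Cycle decomposition: (1 2 3)
Cycle lengths: 3
Order = lcm(3) = 3

ord(σ) = 3


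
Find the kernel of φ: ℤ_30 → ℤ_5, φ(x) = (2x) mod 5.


Kernel = preimage of identity
ker(φ) = {x ∈ ℤ_30 : 2x ≡ 0 (mod 5)}. Since 5 | 30, φ is well-defined. The kernel is the cyclic subgroup ⟨5⟩ of ℤ_30 (order 6), i.e. {0, 5, 10, 15, 20, 25}

ker(φ) = {0, 5, 10, 15, 20, 25}


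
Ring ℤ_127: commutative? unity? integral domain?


ℤ_127 is a commutative ring with unity 1; 127 is prime, so ℤ_127 is a field (hence an integral domain)
Commutative: Yes
Integral domain: Yes
Has unity: Yes

ℤ_127: Commutative=Yes, Unity=Yes


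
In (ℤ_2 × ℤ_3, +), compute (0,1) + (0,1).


Operation: componentwise addition mod (2, 3)
(0,1) + (0,1) = ((a₁+b₁) mod 2, (a₂+b₂) mod 3) with a = (0,1), b = (0,1)

(0,1) + (0,1) = (0,2)


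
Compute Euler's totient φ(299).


Factor n: 299 = 13 × 23
φ(n) = n · ∏(1 - 1/p) over distinct primes p | n
φ(299) = 299 · (1 - 1/13) · (1 - 1/23) = 264

φ(299) = 264


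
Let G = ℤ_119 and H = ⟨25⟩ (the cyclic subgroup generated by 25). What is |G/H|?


|⟨25⟩| = n / gcd(25, 119) = 119 / 1 = 119
H is normal (ℤ_119 is abelian).
|G/H| = |G| / |H| = 119 / 119 = 1

|G/H| = 1


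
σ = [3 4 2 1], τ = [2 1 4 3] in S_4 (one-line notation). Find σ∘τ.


σ∘τ: apply τ first, then σ
1 →τ 2 →σ 4
2 →τ 1 →σ 3
3 →τ 4 →σ 1
4 →τ 3 →σ 2

σ∘τ = [4 3 1 2]


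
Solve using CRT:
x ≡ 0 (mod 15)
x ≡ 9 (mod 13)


m₁ = 15, m₂ = 13, gcd = 1, so CRT applies. M = m₁·m₂ = 195
Let M₁ = M/m₁ = 13, M₂ = M/m₂ = 15
Find y₁ ≡ M₁⁻¹ (mod m₁): 13⁻¹ ≡ 7 (mod 15)
Find y₂ ≡ M₂⁻¹ (mod m₂): 15⁻¹ ≡ 7 (mod 13)
x = a₁·M₁·y₁ + a₂·M₂·y₂ = 0·13·7 + 9·15·7 = 945
Reduce mod 195: x ≡ 165
Check: 165 mod 15 = 0 ✓, 165 mod 13 = 9 ✓

x ≡ 165 (mod 195)


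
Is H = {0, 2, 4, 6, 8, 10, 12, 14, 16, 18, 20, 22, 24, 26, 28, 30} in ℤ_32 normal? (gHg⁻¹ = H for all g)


H = {0, 2, 4, 6, 8, 10, 12, 14, 16, 18, 20, 22, 24, 26, 28, 30} in ℤ_32
ℤ_32 is abelian; every subgroup of an abelian group is normal

Yes, normal subgroup


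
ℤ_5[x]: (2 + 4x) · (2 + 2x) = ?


Expand and collect like terms; reduce coefficients mod 5:
x^0: 2·2 = 4 ≡ 4 (mod 5)
x^1: 2·2 + 4·2 = 12 ≡ 2 (mod 5)
x^2: 4·2 = 8 ≡ 3 (mod 5)
Result: 4 + 2x + 3x^2

f · g = 4 + 2x + 3x^2


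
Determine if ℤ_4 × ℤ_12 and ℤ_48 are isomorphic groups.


Comparing ℤ_4 × ℤ_12 and ℤ_48:
gcd(4,12) = 4 ≠ 1. Max element order in ℤ_4×ℤ_12 is lcm(4,12) = 12 < 48, so it has no element of order 48

No, ℤ_4 × ℤ_12 ≇ ℤ_48


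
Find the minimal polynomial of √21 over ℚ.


√21 satisfies x² - 21 = 0, irreducible over ℚ since 21 is squarefree

Minimal polynomial: x² - 21


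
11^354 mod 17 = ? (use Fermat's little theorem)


Fermat's little theorem: if p is prime and gcd(a,p)=1, then a^(p-1) ≡ 1 (mod p)
p = 17 is prime, gcd(11,17) = 1
Reduce exponent: 354 mod 16 = 2
So 11^354 ≡ 11^2 (mod 17)
11^2 mod 17 = 2

11^354 ≡ 2 (mod 17)


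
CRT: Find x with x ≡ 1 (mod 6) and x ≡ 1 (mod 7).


m₁ = 6, m₂ = 7, gcd = 1, so CRT applies. M = m₁·m₂ = 42
Let M₁ = M/m₁ = 7, M₂ = M/m₂ = 6
Find y₁ ≡ M₁⁻¹ (mod m₁): 7⁻¹ ≡ 1 (mod 6)
Find y₂ ≡ M₂⁻¹ (mod m₂): 6⁻¹ ≡ 6 (mod 7)
x = a₁·M₁·y₁ + a₂·M₂·y₂ = 1·7·1 + 1·6·6 = 43
Reduce mod 42: x ≡ 1
Check: 1 mod 6 = 1 ✓, 1 mod 7 = 1 ✓

x ≡ 1 (mod 42)


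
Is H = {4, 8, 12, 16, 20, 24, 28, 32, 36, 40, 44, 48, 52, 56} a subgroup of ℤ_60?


Subgroup test for H = {4, 8, 12, 16, 20, 24, 28, 32, 36, 40, 44, 48, 52, 56} in (ℤ_60, +):
(1) 0 ∈ H? No
(2) Closure: for all a,b ∈ H, (a+b) mod 60 ∈ H? No  [counterexample: 4 + 56 = 0 ∉ H]
(3) Inverses: for all a ∈ H, -a mod 60 ∈ H? Yes

No, H is not a subgroup of ℤ_60


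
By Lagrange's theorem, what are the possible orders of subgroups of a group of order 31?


Lagrange's theorem: |H| divides |G|
|G| = 31
Divisors of 31: 1, 31

Possible subgroup orders: {1, 31}


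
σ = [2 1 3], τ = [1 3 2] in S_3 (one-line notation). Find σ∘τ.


σ∘τ: apply τ first, then σ
1 →τ 1 →σ 2
2 →τ 3 →σ 3
3 →τ 2 →σ 1

σ∘τ = [2 3 1]


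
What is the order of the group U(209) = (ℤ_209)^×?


U(n) is the group of units mod n; |U(n)| = φ(n)
|U(209)| = φ(209) = 180

|U(209) = (ℤ_209)^×| = 180


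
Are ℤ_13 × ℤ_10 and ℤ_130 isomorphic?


Comparing ℤ_13 × ℤ_10 and ℤ_130:
gcd(13,10) = 1, so ℤ_13 × ℤ_10 ≅ ℤ_130 (CRT)

Yes, ℤ_13 × ℤ_10 ≅ ℤ_130


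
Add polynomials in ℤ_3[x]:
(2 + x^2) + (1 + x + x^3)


Add coefficients mod 3:
x^0: 2 + 1 = 0 (mod 3)
x^1: 0 + 1 = 1 (mod 3)
x^2: 1 + 0 = 1 (mod 3)
x^3: 0 + 1 = 1 (mod 3)
Result: x + x^2 + x^3

f + g = x + x^2 + x^3


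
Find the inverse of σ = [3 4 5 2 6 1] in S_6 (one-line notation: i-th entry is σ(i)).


To find σ⁻¹, swap domain and range:
σ(1) = 3 → σ⁻¹(3) = 1
σ(2) = 4 → σ⁻¹(4) = 2
σ(3) = 5 → σ⁻¹(5) = 3
σ(4) = 2 → σ⁻¹(2) = 4
σ(5) = 6 → σ⁻¹(6) = 5
σ(6) = 1 → σ⁻¹(1) = 6

σ⁻¹ = [6 4 1 2 3 5]


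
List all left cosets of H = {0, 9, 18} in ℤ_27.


H = {0, 9, 18}, |H| = 3
Number of cosets = |G|/|H| = 27/3 = 9
0 + H = {0, 9, 18}
1 + H = {1, 10, 19}
2 + H = {2, 11, 20}
3 + H = {3, 12, 21}
4 + H = {4, 13, 22}
5 + H = {5, 14, 23}
6 + H = {6, 15, 24}
7 + H = {7, 16, 25}
8 + H = {8, 17, 26}

Cosets: 0+H={0,9,18}; 1+H={1,10,19}; 2+H={2,11,20}; 3+H={3,12,21}; 4+H={4,13,22}; 5+H={5,14,23}; 6+H={6,15,24}; 7+H={7,16,25}; 8+H={8,17,26}


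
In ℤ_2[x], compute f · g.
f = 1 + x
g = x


Expand and collect like terms; reduce coefficients mod 2:
x^0: 1·0 = 0 ≡ 0 (mod 2)
x^1: 1·1 + 1·0 = 1 ≡ 1 (mod 2)
x^2: 1·1 = 1 ≡ 1 (mod 2)
Result: x + x^2

f · g = x + x^2


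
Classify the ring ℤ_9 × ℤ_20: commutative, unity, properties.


Direct product ring; commutative with unity (1,1); but (1,0)·(0,1) = (0,0) gives zero divisors, so not an integral domain
Commutative: Yes
Integral domain: No
Has unity: Yes

ℤ_9 × ℤ_20: Commutative=Yes, Unity=Yes


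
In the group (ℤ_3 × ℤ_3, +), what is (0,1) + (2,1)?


Operation: componentwise addition mod (3, 3)
(0,1) + (2,1) = ((a₁+b₁) mod 3, (a₂+b₂) mod 3) with a = (0,1), b = (2,1)

(0,1) + (2,1) = (2,2)


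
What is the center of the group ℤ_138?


Z(G) = {g ∈ G | gx = xg for all x ∈ G}
ℤ_138 is abelian, so Z(G) = G

Z(ℤ_138) = ℤ_138


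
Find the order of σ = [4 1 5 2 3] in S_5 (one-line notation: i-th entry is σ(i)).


Cycle decomposition: (1 4 2) (3 5)
Cycle lengths: 3, 2
Order = lcm(3, 2) = 6

ord(σ) = 6


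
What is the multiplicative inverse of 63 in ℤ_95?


Use the extended Euclidean algorithm to write 1 = 63·s + 95·t; then s mod 95 is the inverse.
Euclidean algorithm:
  63 = 0·95 + 63
  95 = 1·63 + 32
  63 = 1·32 + 31
  32 = 1·31 + 1
  31 = 31·1 + 0
gcd(63,95) = 1
Back-substitution gives: 63·(-3) + 95·(2) = 1
So 63⁻¹ ≡ -3 ≡ 92 (mod 95)
Check: 63 × 92 = 5796 ≡ 1 (mod 95) ✓

63⁻¹ ≡ 92 (mod 95)


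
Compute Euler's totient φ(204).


Factor n: 204 = 2^2 × 3 × 17
φ(n) = n · ∏(1 - 1/p) over distinct primes p | n
φ(204) = 204 · (1 - 1/2) · (1 - 1/3) · (1 - 1/17) = 64

φ(204) = 64


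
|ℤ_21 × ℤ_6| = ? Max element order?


|ℤ_21 × ℤ_6| = 21 × 6 = 126
Max element order = lcm(21,6) = 42
Cyclic? No (gcd=3)

|ℤ_21×ℤ_6| = 126, max element order = 42


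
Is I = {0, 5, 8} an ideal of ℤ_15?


Check ideal conditions for I = {0, 5, 8} in ℤ_15:
(1) I is an additive subgroup? No
(2) For r ∈ ℤ_15 and a ∈ I: r·a ∈ I? No  [counterexample: r=2, a=5, r·a mod 15 = 10 ∉ I]

No, I is not an ideal of ℤ_15


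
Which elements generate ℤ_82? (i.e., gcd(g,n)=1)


g generates ℤ_n iff gcd(g,n) = 1
Prime factors of 82: 2, 41
Generators are g ∈ {1,...,81} not divisible by any of these primes.
Generators: {1, 3, 5, 7, 9, 11, 13, 15, 17, 19, 21, 23, 25, 27, 29, 31, 33, 35, 37, 39, 43, 45, 47, 49, 51, 53, 55, 57, 59, 61, 63, 65, 67, 69, 71, 73, 75, 77, 79, 81}
Number of generators = φ(82) = 40

Generators of ℤ_82 = {1, 3, 5, 7, 9, 11, 13, 15, 17, 19, 21, 23, 25, 27, 29, 31, 33, 35, 37, 39, 43, 45, 47, 49, 51, 53, 55, 57, 59, 61, 63, 65, 67, 69, 71, 73, 75, 77, 79, 81}


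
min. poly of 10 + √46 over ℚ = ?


Let α = 10 + √46. Then α - 10 = √46, so (α - 10)² = 46, giving α² - 20α + 54 = 0. Degree 2 and α ∉ ℚ, so this is the minimal polynomial.

Minimal polynomial: x² - 20x + 54


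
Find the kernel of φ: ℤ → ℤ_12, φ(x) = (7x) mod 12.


Kernel = preimage of identity
ker(φ) = {x ∈ ℤ : 7x ≡ 0 (mod 12)}. gcd(7,12) = 1, so 7x ≡ 0 (mod 12) ⟺ x ≡ 0 (mod 12/1 = 12). Hence ker(φ) = 12ℤ

ker(φ) = 12ℤ


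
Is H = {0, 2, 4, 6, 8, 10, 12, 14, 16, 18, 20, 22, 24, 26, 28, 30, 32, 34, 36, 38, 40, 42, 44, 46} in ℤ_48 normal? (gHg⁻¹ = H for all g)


H = {0, 2, 4, 6, 8, 10, 12, 14, 16, 18, 20, 22, 24, 26, 28, 30, 32, 34, 36, 38, 40, 42, 44, 46} in ℤ_48
ℤ_48 is abelian; every subgroup of an abelian group is normal

Yes, normal subgroup


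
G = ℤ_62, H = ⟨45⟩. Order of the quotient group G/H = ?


|⟨45⟩| = n / gcd(45, 62) = 62 / 1 = 62
H is normal (ℤ_62 is abelian).
|G/H| = |G| / |H| = 62 / 62 = 1

|G/H| = 1


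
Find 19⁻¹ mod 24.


Use the extended Euclidean algorithm to write 1 = 19·s + 24·t; then s mod 24 is the inverse.
Euclidean algorithm:
  19 = 0·24 + 19
  24 = 1·19 + 5
  19 = 3·5 + 4
  5 = 1·4 + 1
  4 = 4·1 + 0
gcd(19,24) = 1
Back-substitution gives: 19·(-5) + 24·(4) = 1
So 19⁻¹ ≡ -5 ≡ 19 (mod 24)
Check: 19 × 19 = 361 ≡ 1 (mod 24) ✓

19⁻¹ ≡ 19 (mod 24)


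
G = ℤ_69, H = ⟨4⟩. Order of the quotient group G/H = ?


|⟨4⟩| = n / gcd(4, 69) = 69 / 1 = 69
H is normal (ℤ_69 is abelian).
|G/H| = |G| / |H| = 69 / 69 = 1

|G/H| = 1


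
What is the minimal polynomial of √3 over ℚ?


√3 satisfies x² - 3 = 0, irreducible over ℚ since 3 is squarefree

Minimal polynomial: x² - 3


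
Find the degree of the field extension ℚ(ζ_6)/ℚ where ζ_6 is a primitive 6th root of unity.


[ℚ(ζ_n):ℚ] = deg Φ_n(x) = φ(n). Here φ(6) = 2

[ℚ(ζ_6)/ℚ where ζ_6 is a primitive 6th root of unity] = 2


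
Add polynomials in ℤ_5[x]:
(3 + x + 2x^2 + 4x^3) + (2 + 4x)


Add coefficients mod 5:
x^0: 3 + 2 = 0 (mod 5)
x^1: 1 + 4 = 0 (mod 5)
x^2: 2 + 0 = 2 (mod 5)
x^3: 4 + 0 = 4 (mod 5)
Result: 2x^2 + 4x^3

f + g = 2x^2 + 4x^3


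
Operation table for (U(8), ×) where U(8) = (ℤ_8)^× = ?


Elements: {1, 3, 5, 7}
Operation: multiplication mod 8
Entry (a, b) = (a × b) mod 8

Cayley table:
  | 1 | 3 | 5 | 7
1 | 1 | 3 | 5 | 7
3 | 3 | 1 | 7 | 5
5 | 5 | 7 | 1 | 3
7 | 7 | 5 | 3 | 1


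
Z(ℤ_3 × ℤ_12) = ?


Z(G) = {g ∈ G | gx = xg for all x ∈ G}
Direct product of abelian groups is abelian, so Z(G) = G

Z(ℤ_3 × ℤ_12) = ℤ_3 × ℤ_12


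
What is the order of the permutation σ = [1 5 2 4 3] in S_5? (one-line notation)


Cycle decomposition: (2 5 3)
Cycle lengths: 3
Order = lcm(3) = 3

ord(σ) = 3


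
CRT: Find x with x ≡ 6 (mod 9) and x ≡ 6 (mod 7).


m₁ = 9, m₂ = 7, gcd = 1, so CRT applies. M = m₁·m₂ = 63
Let M₁ = M/m₁ = 7, M₂ = M/m₂ = 9
Find y₁ ≡ M₁⁻¹ (mod m₁): 7⁻¹ ≡ 4 (mod 9)
Find y₂ ≡ M₂⁻¹ (mod m₂): 9⁻¹ ≡ 4 (mod 7)
x = a₁·M₁·y₁ + a₂·M₂·y₂ = 6·7·4 + 6·9·4 = 384
Reduce mod 63: x ≡ 6
Check: 6 mod 9 = 6 ✓, 6 mod 7 = 6 ✓

x ≡ 6 (mod 63)


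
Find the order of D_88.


|D_n| = 2n (n rotations and n reflections)
|D_88| = 2×88 = 176

|D_88| = 176


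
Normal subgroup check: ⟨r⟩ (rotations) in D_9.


H = ⟨r⟩ (rotations) in D_9
The rotation subgroup ⟨r⟩ has index 2 in D_9, so it is normal

Yes, normal subgroup


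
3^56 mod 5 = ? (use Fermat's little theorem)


Fermat's little theorem: if p is prime and gcd(a,p)=1, then a^(p-1) ≡ 1 (mod p)
p = 5 is prime, gcd(3,5) = 1
Reduce exponent: 56 mod 4 = 0
So 3^56 ≡ 3^0 (mod 5)
3^0 = 1

3^56 ≡ 1 (mod 5)


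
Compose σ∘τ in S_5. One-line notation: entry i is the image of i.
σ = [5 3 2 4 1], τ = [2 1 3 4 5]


σ∘τ: apply τ first, then σ
1 →τ 2 →σ 3
2 →τ 1 →σ 5
3 →τ 3 →σ 2
4 →τ 4 →σ 4
5 →τ 5 →σ 1

σ∘τ = [3 5 2 4 1]


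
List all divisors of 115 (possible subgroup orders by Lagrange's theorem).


Lagrange's theorem: |H| divides |G|
|G| = 115
Divisors of 115: 1, 5, 23, 115

Possible subgroup orders: {1, 5, 23, 115}


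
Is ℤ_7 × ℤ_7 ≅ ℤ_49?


Comparing ℤ_7 × ℤ_7 and ℤ_49:
gcd(7,7) = 7 ≠ 1. Max element order in ℤ_7×ℤ_7 is lcm(7,7) = 7 < 49, so it has no element of order 49

No, ℤ_7 × ℤ_7 ≇ ℤ_49


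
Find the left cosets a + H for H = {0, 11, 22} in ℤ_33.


H = {0, 11, 22}, |H| = 3
Number of cosets = |G|/|H| = 33/3 = 11
0 + H = {0, 11, 22}
1 + H = {1, 12, 23}
2 + H = {2, 13, 24}
3 + H = {3, 14, 25}
4 + H = {4, 15, 26}
5 + H = {5, 16, 27}
6 + H = {6, 17, 28}
7 + H = {7, 18, 29}
8 + H = {8, 19, 30}
9 + H = {9, 20, 31}
10 + H = {10, 21, 32}

Cosets: 0+H={0,11,22}; 1+H={1,12,23}; 2+H={2,13,24}; 3+H={3,14,25}; 4+H={4,15,26}; 5+H={5,16,27}; 6+H={6,17,28}; 7+H={7,18,29}; 8+H={8,19,30}; 9+H={9,20,31}; 10+H={10,21,32}


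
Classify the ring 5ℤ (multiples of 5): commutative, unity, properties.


5ℤ is a commutative ring under +,× but has no multiplicative identity (1 ∉ 5ℤ); it has no zero divisors, but without unity it is not an integral domain
Commutative: Yes
Integral domain: No
Has unity: No

5ℤ (multiples of 5): Commutative=Yes, Unity=No


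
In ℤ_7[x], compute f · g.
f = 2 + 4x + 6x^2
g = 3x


Expand and collect like terms; reduce coefficients mod 7:
x^0: 2·0 = 0 ≡ 0 (mod 7)
x^1: 2·3 + 4·0 = 6 ≡ 6 (mod 7)
x^2: 4·3 + 6·0 = 12 ≡ 5 (mod 7)
x^3: 6·3 = 18 ≡ 4 (mod 7)
Result: 6x + 5x^2 + 4x^3

f · g = 6x + 5x^2 + 4x^3


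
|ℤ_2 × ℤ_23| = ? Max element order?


|ℤ_2 × ℤ_23| = 2 × 23 = 46
Max element order = lcm(2,23) = 46
Cyclic? Yes (gcd=1)

|ℤ_2×ℤ_23| = 46, max element order = 46


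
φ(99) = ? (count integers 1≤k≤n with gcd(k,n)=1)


Factor n: 99 = 3^2 × 11
φ(n) = n · ∏(1 - 1/p) over distinct primes p | n
φ(99) = 99 · (1 - 1/3) · (1 - 1/11) = 60

φ(99) = 60


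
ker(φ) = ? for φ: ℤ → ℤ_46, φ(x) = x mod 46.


Kernel = preimage of identity
ker(φ) = {x ∈ ℤ : x ≡ 0 (mod 46)} = 46ℤ = {0, ±46, ±92, ...}

ker(φ) = 46ℤ


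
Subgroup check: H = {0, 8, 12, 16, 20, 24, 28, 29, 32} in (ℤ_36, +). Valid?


Subgroup test for H = {0, 8, 12, 16, 20, 24, 28, 29, 32} in (ℤ_36, +):
(1) 0 ∈ H? Yes
(2) Closure: for all a,b ∈ H, (a+b) mod 36 ∈ H? No  [counterexample: 8 + 29 = 1 ∉ H]
(3) Inverses: for all a ∈ H, -a mod 36 ∈ H? No

No, H is not a subgroup of ℤ_36


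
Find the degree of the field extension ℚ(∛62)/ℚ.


∛62 has minimal polynomial x³ - 62 (irreducible over ℚ since 62 is not a perfect cube)

[ℚ(∛62)/ℚ] = 3


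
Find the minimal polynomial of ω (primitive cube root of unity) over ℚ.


ω satisfies x² + x + 1 = 0 (the cyclotomic polynomial Φ₃)

Minimal polynomial: x² + x + 1


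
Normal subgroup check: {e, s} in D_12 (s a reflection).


H = {e, s} in D_12 (s a reflection)
r·s·r⁻¹ = sr⁻² ≠ s for n ≥ 3, so {e, s} is not closed under conjugation

No, not a normal subgroup


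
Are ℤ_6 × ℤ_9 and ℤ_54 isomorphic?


Comparing ℤ_6 × ℤ_9 and ℤ_54:
gcd(6,9) = 3 ≠ 1. Max element order in ℤ_6×ℤ_9 is lcm(6,9) = 18 < 54, so it has no element of order 54

No, ℤ_6 × ℤ_9 ≇ ℤ_54


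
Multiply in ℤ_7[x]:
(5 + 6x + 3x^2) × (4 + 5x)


Expand and collect like terms; reduce coefficients mod 7:
x^0: 5·4 = 20 ≡ 6 (mod 7)
x^1: 5·5 + 6·4 = 49 ≡ 0 (mod 7)
x^2: 6·5 + 3·4 = 42 ≡ 0 (mod 7)
x^3: 3·5 = 15 ≡ 1 (mod 7)
Result: 6 + x^3

f · g = 6 + x^3


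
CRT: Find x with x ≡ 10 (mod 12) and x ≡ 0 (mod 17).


m₁ = 12, m₂ = 17, gcd = 1, so CRT applies. M = m₁·m₂ = 204
Let M₁ = M/m₁ = 17, M₂ = M/m₂ = 12
Find y₁ ≡ M₁⁻¹ (mod m₁): 17⁻¹ ≡ 5 (mod 12)
Find y₂ ≡ M₂⁻¹ (mod m₂): 12⁻¹ ≡ 10 (mod 17)
x = a₁·M₁·y₁ + a₂·M₂·y₂ = 10·17·5 + 0·12·10 = 850
Reduce mod 204: x ≡ 34
Check: 34 mod 12 = 10 ✓, 34 mod 17 = 0 ✓

x ≡ 34 (mod 204)


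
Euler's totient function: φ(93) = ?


Factor n: 93 = 3 × 31
φ(n) = n · ∏(1 - 1/p) over distinct primes p | n
φ(93) = 93 · (1 - 1/3) · (1 - 1/31) = 60

φ(93) = 60


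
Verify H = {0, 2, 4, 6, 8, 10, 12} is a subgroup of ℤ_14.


Subgroup test for H = {0, 2, 4, 6, 8, 10, 12} in (ℤ_14, +):
(1) 0 ∈ H? Yes
(2) Closure: for all a,b ∈ H, (a+b) mod 14 ∈ H? Yes
(3) Inverses: for all a ∈ H, -a mod 14 ∈ H? Yes

Yes, H is a subgroup of ℤ_14


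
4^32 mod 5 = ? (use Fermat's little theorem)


Fermat's little theorem: if p is prime and gcd(a,p)=1, then a^(p-1) ≡ 1 (mod p)
p = 5 is prime, gcd(4,5) = 1
Reduce exponent: 32 mod 4 = 0
So 4^32 ≡ 4^0 (mod 5)
4^0 = 1

4^32 ≡ 1 (mod 5)
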